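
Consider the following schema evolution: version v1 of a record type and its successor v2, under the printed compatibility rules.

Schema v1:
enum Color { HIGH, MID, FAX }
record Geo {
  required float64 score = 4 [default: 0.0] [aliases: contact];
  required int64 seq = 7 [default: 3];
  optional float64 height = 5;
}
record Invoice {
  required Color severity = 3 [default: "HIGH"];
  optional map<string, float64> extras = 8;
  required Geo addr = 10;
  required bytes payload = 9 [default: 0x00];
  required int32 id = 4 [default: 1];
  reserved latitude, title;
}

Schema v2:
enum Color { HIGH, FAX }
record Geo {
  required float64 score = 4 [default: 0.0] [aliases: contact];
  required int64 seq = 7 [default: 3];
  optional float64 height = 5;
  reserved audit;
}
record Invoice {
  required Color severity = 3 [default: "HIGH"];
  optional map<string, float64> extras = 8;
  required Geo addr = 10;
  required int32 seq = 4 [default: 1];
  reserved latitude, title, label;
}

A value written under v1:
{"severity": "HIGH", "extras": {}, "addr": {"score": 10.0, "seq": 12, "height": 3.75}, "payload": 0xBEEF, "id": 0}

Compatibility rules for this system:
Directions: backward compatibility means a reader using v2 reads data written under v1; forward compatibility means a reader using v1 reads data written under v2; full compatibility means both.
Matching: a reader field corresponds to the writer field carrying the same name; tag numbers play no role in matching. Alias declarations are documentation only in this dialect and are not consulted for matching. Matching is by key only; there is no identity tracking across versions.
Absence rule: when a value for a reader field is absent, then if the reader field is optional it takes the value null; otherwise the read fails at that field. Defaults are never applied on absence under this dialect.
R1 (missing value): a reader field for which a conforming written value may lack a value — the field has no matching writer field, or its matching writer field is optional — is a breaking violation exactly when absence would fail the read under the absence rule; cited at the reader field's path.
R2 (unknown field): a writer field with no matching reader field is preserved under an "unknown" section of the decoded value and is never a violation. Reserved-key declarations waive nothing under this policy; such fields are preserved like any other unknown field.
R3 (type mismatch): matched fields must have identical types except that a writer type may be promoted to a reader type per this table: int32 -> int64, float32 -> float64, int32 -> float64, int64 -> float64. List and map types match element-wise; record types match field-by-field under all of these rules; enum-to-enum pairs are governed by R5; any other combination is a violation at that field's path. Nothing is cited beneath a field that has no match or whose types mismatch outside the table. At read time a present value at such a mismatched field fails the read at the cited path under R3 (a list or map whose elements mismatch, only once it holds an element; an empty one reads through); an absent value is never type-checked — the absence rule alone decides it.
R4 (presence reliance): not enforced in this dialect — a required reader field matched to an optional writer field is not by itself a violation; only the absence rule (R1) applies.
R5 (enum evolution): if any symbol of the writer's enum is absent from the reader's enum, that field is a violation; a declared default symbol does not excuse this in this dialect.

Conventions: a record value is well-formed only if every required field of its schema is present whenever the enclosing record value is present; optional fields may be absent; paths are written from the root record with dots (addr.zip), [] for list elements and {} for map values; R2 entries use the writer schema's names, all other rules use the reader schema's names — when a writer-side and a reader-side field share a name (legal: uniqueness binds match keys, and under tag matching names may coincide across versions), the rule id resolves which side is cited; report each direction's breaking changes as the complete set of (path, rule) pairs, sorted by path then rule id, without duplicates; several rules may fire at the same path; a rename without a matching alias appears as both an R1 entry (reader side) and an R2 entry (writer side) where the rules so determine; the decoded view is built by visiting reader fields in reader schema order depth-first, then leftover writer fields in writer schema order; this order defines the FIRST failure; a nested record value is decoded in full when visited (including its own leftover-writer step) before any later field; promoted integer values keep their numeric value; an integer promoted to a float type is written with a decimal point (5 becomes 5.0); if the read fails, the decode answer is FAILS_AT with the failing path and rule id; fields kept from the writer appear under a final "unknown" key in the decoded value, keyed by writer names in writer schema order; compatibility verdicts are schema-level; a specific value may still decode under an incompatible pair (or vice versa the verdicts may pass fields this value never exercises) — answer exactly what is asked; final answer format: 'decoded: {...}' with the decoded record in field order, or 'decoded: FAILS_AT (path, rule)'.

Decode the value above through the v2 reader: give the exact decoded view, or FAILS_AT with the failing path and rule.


decoded: FAILS_AT (seq, R1)

arrows below run writer -> reader for Invoice
decode (reader v2):
  severity := "HIGH"
  extras := {}
  addr.score := 10.0
  addr.seq := 12
  addr.height := 3.75
  read fails at seq under R1 (no fill)
  => FAILS_AT (seq, R1)
diffs on Invoice not affecting the asked answer:
  enum Color (field severity in record Invoice): symbol MID removed -> changes Invoice's schema-level verdicts only — the decode of this value is the same
  removed field payload from record Invoice -> changes Invoice's schema-level verdicts only — the decode of this value is the same


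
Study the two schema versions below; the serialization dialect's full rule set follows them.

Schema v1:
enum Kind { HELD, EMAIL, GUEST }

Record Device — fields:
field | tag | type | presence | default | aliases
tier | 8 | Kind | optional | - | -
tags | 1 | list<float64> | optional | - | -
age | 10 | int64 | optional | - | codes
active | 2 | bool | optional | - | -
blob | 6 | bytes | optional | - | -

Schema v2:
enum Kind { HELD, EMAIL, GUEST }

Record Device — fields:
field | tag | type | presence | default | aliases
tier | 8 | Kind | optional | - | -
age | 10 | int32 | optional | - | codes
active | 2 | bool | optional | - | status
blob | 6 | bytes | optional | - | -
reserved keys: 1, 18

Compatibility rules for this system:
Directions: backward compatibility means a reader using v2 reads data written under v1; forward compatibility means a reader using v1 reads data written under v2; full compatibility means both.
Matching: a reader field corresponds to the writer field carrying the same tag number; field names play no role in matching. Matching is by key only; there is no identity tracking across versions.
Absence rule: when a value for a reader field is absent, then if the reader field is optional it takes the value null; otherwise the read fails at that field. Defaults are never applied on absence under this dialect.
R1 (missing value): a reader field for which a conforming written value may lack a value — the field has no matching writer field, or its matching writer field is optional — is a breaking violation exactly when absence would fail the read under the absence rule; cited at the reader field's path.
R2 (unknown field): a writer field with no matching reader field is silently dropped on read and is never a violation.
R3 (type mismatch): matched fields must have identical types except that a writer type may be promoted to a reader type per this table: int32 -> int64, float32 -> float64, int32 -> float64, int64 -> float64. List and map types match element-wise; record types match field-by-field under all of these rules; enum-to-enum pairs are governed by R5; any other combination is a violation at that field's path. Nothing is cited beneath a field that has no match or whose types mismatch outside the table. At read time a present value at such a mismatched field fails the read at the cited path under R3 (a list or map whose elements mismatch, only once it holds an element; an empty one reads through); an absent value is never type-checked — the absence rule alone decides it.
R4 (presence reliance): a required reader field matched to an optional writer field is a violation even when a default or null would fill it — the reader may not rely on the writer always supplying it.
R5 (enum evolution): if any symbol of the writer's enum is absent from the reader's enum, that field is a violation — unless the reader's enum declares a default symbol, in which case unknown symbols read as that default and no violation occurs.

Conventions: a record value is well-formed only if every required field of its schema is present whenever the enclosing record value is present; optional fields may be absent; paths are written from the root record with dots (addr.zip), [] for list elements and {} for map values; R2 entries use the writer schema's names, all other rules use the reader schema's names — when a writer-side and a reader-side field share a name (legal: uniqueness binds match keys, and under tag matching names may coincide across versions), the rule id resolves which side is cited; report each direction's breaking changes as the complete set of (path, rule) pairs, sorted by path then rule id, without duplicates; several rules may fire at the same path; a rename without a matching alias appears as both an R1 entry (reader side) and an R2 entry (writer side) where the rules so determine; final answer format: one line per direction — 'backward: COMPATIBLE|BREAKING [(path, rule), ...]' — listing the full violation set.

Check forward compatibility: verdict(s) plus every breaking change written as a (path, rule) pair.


forward: COMPATIBLE []

in Device below, arrows point writer -> reader
checking forward for Device: reader v1 against writer v2:
  tier: Kind -> Kind, writer optional; from tier
  tags has no writer counterpart
  age: int32 -> int64, writer optional; from age
  active: bool -> bool, writer optional; from active
  blob: bytes -> bytes, writer optional; from blob
  => forward verdict for Device: COMPATIBLE, no violations
ruling out the remaining Device differences:
  removed field tags from record Device (its key 1 joins the reserved list) -> fires no rule on Device, leaving the asked answer as it is
  field age in record Device: type int64 changed to int32 -> fires only in the backward direction of Device, which is not asked here


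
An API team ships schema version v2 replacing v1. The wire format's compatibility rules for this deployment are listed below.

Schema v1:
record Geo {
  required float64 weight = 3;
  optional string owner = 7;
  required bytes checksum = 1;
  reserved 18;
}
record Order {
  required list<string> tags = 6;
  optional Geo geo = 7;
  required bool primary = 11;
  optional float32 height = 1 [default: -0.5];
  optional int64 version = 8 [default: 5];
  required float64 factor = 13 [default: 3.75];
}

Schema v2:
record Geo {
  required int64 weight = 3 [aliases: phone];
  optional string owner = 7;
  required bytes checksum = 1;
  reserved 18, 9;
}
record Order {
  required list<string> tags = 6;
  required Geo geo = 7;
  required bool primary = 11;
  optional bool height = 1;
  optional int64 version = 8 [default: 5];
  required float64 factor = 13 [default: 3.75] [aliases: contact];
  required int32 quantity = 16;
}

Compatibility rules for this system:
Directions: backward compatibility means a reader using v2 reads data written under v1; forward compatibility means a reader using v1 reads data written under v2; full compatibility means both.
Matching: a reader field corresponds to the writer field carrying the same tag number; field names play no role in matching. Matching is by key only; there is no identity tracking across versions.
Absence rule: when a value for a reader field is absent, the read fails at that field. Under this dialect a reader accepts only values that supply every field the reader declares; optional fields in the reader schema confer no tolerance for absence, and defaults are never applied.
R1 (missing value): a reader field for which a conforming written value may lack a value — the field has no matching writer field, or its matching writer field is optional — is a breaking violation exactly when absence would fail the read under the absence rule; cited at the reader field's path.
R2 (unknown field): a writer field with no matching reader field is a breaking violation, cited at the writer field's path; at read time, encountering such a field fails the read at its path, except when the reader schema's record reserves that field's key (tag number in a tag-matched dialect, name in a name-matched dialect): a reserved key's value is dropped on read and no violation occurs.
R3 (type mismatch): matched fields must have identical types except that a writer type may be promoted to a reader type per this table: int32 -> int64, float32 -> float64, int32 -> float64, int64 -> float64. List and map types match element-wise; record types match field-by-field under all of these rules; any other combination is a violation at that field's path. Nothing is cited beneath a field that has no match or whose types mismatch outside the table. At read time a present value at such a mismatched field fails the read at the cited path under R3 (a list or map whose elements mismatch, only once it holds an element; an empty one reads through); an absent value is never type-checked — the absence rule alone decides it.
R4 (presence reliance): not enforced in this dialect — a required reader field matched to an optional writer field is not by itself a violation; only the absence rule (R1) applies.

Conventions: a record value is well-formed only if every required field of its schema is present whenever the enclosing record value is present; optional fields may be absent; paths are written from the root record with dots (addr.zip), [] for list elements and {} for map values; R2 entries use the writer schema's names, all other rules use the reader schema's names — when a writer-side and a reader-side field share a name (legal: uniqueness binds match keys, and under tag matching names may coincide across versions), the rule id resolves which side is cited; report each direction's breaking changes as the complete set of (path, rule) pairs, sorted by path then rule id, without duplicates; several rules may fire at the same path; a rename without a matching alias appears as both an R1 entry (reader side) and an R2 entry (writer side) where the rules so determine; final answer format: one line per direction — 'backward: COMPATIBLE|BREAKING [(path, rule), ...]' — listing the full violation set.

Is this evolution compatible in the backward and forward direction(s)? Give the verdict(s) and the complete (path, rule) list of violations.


arrows below run writer -> reader for Order
backward on Order — v2 reading data written by v1:
  tags: list<string> -> list<string>, writer required; from tags
  geo: Geo -> Geo, writer optional; from geo
  primary: bool -> bool, writer required; from primary
  height: float32 -> bool, writer optional; from height
  version: int64 -> int64, writer optional; from version
  factor: float64 -> float64, writer required; from factor
  quantity: no writer match
  geo.weight: float64 -> int64, writer required; from geo.weight
  geo.owner: string -> string, writer optional; from geo.owner
  geo.checksum: bytes -> bytes, writer required; from geo.checksum
  R1 fires at geo
  R1 fires at geo.owner
  R3 fires at geo.weight
  R1 fires at height
  R3 fires at height
  R1 fires at quantity
  R1 fires at version
  => backward: BREAKING (7)
forward on Order — v1 reading data written by v2:
  tags: list<string> -> list<string>, writer required; from tags
  geo: Geo -> Geo, writer required; from geo
  primary: bool -> bool, writer required; from primary
  height: bool -> float32, writer optional; from height
  version: int64 -> int64, writer optional; from version
  factor: float64 -> float64, writer required; from factor
  leftover writer field: quantity
  geo.weight: int64 -> float64, writer required; from geo.weight
  geo.owner: string -> string, writer optional; from geo.owner
  geo.checksum: bytes -> bytes, writer required; from geo.checksum
  R1 fires at geo.owner
  R1 fires at height
  R3 fires at height
  R2 fires at quantity
  R1 fires at version
  => forward: BREAKING (5)

backward: BREAKING [(geo, R1), (geo.owner, R1), (geo.weight, R3), (height, R1), (height, R3), (quantity, R1), (version, R1)]; forward: BREAKING [(geo.owner, R1), (height, R1), (height, R3), (quantity, R2), (version, R1)]


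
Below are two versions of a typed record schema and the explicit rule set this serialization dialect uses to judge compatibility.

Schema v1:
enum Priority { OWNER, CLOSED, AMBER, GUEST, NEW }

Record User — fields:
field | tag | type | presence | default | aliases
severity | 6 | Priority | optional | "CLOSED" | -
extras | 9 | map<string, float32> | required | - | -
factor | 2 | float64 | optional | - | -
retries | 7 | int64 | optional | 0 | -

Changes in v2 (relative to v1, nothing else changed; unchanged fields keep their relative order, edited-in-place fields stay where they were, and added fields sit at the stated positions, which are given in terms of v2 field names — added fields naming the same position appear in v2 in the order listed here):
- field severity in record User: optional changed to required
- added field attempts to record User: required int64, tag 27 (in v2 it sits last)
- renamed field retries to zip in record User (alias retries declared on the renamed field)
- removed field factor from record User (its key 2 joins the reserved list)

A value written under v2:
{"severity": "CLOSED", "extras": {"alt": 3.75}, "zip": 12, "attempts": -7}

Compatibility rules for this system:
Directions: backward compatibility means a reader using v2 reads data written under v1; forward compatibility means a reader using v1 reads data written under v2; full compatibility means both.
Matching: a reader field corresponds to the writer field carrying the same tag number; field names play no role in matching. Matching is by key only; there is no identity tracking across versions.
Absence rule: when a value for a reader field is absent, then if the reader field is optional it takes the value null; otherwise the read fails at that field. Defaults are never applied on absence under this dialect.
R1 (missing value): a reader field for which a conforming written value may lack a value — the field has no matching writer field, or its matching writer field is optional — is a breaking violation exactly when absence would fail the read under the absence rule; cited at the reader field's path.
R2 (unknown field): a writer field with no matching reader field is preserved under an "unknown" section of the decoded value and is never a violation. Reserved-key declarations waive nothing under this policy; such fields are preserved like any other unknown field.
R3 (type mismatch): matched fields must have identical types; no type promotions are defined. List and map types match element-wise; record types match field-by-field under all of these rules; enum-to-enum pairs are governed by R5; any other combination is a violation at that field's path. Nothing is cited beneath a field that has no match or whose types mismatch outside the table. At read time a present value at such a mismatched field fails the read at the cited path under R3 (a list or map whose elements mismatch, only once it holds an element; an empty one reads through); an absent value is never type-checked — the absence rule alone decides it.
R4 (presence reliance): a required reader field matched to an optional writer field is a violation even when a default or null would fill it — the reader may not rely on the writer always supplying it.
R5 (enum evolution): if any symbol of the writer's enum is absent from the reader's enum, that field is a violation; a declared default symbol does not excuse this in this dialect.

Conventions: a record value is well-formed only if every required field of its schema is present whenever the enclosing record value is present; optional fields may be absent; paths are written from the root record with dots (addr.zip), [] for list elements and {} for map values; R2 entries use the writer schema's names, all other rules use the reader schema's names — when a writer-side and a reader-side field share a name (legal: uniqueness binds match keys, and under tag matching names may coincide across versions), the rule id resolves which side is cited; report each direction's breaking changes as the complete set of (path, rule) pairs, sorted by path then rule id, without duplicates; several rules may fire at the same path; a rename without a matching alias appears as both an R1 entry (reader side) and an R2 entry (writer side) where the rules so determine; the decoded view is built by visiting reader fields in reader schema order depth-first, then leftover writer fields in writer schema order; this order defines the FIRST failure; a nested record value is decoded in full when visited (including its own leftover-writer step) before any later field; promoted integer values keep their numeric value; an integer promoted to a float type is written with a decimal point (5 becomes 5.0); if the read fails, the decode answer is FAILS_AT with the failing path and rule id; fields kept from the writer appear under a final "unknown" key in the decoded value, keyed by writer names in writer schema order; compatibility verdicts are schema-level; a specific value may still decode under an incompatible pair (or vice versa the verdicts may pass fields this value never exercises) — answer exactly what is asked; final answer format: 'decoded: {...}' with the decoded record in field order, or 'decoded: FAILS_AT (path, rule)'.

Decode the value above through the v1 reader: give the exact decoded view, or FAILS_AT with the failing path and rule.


the writer's type comes first in each User pair
decoding the User value with the v1 reader:
  severity := "CLOSED"
  extras := {"alt": 3.75}
  factor := null (absent, optional -> null)
  retries := 12 (from writer zip)
  writer attempts: kept under "unknown"
  => decoded: {"severity": "CLOSED", "extras": {"alt": 3.75}, "factor": null, "retries": 12, "unknown": {"attempts": -7}}
remaining User differences; none change what is asked:
  field severity in record User: optional changed to required -> matters for User compatibility verdicts, not for this value's decode
  renamed field retries to zip in record User (alias retries declared on the renamed field) -> triggers nothing under the printed rules; the User answer is the same either way
  removed field factor from record User (its key 2 joins the reserved list) -> triggers nothing under the printed rules; the User answer is the same either way

decoded: {"severity": "CLOSED", "extras": {"alt": 3.75}, "factor": null, "retries": 12, "unknown": {"attempts": -7}}


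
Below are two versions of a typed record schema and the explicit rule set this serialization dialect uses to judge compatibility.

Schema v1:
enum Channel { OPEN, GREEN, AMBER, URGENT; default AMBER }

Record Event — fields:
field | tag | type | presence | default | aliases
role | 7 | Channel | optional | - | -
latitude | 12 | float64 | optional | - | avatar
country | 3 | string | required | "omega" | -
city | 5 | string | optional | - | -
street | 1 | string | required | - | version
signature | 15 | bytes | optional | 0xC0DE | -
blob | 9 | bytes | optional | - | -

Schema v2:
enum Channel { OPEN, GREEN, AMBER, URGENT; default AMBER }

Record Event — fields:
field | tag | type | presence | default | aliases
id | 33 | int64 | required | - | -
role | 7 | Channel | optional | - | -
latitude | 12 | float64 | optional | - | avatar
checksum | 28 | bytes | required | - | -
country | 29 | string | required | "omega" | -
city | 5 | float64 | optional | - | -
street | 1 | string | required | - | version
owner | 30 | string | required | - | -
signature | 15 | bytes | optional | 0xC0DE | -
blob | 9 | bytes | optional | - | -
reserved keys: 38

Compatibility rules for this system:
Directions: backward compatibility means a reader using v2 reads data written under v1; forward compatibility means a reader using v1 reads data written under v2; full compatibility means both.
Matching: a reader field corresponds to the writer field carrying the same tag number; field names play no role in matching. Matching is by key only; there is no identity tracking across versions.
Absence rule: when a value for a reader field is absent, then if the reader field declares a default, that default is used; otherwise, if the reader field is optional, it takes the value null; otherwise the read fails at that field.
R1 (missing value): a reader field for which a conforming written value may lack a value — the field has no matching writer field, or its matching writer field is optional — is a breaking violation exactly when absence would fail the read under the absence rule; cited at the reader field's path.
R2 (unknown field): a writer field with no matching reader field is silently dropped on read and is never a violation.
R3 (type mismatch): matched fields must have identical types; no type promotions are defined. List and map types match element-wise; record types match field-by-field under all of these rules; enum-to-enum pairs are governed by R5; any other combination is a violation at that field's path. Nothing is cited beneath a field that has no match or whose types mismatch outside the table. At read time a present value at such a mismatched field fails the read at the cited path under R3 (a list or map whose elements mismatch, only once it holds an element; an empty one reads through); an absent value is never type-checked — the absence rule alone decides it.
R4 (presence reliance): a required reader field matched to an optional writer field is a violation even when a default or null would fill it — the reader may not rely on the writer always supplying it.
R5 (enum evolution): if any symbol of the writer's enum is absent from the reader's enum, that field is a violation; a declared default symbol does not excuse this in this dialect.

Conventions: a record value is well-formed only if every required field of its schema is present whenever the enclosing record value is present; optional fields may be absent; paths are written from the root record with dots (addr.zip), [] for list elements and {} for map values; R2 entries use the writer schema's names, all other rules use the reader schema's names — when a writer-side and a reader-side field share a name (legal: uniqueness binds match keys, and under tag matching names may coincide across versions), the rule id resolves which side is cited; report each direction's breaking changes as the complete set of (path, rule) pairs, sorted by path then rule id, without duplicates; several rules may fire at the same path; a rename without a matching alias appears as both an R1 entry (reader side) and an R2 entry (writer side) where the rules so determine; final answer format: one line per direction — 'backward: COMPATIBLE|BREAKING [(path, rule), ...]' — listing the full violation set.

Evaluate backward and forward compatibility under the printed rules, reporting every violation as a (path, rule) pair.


each type pair in Event: writer, then reader
backward analysis of Event with v2 as reader and v1 as writer:
  no writer field matches reader id
  writer optional, Channel -> Channel: reader role maps from writer role
  writer optional, float64 -> float64: reader latitude maps from writer latitude
  no writer field matches reader checksum
  no writer field matches reader country
  writer optional, string -> float64: reader city maps from writer city
  writer required, string -> string: reader street maps from writer street
  no writer field matches reader owner
  writer optional, bytes -> bytes: reader signature maps from writer signature
  writer optional, bytes -> bytes: reader blob maps from writer blob
  country (writer side), unknown to reader
  violation R1 at checksum
  violation R3 at city
  violation R1 at id
  violation R1 at owner
  => backward: BREAKING (4)
forward analysis of Event with v1 as reader and v2 as writer:
  writer optional, Channel -> Channel: reader role maps from writer role
  writer optional, float64 -> float64: reader latitude maps from writer latitude
  no writer field matches reader country
  writer optional, float64 -> string: reader city maps from writer city
  writer required, string -> string: reader street maps from writer street
  writer optional, bytes -> bytes: reader signature maps from writer signature
  writer optional, bytes -> bytes: reader blob maps from writer blob
  id (writer side), unknown to reader
  checksum (writer side), unknown to reader
  country (writer side), unknown to reader
  owner (writer side), unknown to reader
  violation R3 at city
  => forward: BREAKING (1)

backward: BREAKING [(checksum, R1), (city, R3), (id, R1), (owner, R1)]; forward: BREAKING [(city, R3)]


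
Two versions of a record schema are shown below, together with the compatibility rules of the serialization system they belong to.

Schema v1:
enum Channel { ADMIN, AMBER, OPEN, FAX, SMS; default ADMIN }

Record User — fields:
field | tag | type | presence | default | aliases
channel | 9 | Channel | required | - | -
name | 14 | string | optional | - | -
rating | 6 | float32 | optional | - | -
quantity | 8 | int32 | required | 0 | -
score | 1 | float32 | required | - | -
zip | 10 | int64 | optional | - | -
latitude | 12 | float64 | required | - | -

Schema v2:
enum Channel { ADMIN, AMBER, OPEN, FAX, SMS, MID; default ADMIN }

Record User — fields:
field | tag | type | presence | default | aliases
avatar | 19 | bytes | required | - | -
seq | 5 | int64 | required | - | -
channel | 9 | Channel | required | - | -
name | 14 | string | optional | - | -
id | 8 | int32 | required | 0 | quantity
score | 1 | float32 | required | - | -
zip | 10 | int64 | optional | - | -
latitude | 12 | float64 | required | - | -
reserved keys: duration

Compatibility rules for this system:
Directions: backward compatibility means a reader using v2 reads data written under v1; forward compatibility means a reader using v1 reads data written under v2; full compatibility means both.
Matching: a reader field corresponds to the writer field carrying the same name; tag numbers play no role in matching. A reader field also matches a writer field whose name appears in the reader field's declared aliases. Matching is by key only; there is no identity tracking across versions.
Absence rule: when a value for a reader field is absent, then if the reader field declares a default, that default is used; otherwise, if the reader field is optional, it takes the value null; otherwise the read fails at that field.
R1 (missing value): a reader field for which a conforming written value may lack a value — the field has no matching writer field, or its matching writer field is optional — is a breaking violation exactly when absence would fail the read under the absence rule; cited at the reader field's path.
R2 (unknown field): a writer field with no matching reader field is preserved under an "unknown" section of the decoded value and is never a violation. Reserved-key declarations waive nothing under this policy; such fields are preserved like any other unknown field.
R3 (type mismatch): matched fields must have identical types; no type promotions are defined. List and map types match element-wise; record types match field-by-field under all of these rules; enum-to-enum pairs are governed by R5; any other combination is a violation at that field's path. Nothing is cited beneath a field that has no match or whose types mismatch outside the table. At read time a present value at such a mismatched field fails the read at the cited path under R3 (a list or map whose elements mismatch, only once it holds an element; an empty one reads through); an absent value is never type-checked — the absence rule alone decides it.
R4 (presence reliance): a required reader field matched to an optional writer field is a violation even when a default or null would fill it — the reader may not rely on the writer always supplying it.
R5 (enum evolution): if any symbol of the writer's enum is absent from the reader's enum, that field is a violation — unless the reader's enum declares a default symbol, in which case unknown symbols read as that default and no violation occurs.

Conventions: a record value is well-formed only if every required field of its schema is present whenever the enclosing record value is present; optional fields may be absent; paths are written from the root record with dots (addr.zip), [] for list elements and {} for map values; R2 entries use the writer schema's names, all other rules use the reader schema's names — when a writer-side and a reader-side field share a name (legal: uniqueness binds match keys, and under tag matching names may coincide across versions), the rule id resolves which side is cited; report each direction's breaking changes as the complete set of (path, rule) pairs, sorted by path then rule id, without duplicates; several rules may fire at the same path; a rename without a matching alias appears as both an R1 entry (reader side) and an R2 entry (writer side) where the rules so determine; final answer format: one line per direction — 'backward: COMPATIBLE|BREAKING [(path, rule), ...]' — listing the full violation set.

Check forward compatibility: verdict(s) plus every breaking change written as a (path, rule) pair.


each type pair in User: writer, then reader
forward pass over User, reader schema v1, writer schema v2:
  channel: paired with writer channel (Channel -> Channel; writer required)
  name: paired with writer name (string -> string; writer optional)
  rating: no writer-side match
  quantity: no writer-side match
  score: paired with writer score (float32 -> float32; writer required)
  zip: paired with writer zip (int64 -> int64; writer optional)
  latitude: paired with writer latitude (float64 -> float64; writer required)
  leftover writer field: avatar
  leftover writer field: seq
  leftover writer field: id
  => no violations; forward on User: COMPATIBLE
checking off the User differences that do not matter here:
  renamed field quantity to id in record User (alias quantity declared on the renamed field) -> fires no rule on User, leaving the asked answer as it is
  removed field rating from record User -> fires no rule on User, leaving the asked answer as it is
  enum Channel (field channel in record User): symbol MID added -> fires no rule on User, leaving the asked answer as it is
  added field avatar to record User: required bytes, tag 19 (in v2 it sits immediately before channel) -> affects backward compatibility only, which is not asked
  added field seq to record User: required int64, tag 5 (in v2 it sits immediately before channel) -> affects backward compatibility only, which is not asked

forward: COMPATIBLE []


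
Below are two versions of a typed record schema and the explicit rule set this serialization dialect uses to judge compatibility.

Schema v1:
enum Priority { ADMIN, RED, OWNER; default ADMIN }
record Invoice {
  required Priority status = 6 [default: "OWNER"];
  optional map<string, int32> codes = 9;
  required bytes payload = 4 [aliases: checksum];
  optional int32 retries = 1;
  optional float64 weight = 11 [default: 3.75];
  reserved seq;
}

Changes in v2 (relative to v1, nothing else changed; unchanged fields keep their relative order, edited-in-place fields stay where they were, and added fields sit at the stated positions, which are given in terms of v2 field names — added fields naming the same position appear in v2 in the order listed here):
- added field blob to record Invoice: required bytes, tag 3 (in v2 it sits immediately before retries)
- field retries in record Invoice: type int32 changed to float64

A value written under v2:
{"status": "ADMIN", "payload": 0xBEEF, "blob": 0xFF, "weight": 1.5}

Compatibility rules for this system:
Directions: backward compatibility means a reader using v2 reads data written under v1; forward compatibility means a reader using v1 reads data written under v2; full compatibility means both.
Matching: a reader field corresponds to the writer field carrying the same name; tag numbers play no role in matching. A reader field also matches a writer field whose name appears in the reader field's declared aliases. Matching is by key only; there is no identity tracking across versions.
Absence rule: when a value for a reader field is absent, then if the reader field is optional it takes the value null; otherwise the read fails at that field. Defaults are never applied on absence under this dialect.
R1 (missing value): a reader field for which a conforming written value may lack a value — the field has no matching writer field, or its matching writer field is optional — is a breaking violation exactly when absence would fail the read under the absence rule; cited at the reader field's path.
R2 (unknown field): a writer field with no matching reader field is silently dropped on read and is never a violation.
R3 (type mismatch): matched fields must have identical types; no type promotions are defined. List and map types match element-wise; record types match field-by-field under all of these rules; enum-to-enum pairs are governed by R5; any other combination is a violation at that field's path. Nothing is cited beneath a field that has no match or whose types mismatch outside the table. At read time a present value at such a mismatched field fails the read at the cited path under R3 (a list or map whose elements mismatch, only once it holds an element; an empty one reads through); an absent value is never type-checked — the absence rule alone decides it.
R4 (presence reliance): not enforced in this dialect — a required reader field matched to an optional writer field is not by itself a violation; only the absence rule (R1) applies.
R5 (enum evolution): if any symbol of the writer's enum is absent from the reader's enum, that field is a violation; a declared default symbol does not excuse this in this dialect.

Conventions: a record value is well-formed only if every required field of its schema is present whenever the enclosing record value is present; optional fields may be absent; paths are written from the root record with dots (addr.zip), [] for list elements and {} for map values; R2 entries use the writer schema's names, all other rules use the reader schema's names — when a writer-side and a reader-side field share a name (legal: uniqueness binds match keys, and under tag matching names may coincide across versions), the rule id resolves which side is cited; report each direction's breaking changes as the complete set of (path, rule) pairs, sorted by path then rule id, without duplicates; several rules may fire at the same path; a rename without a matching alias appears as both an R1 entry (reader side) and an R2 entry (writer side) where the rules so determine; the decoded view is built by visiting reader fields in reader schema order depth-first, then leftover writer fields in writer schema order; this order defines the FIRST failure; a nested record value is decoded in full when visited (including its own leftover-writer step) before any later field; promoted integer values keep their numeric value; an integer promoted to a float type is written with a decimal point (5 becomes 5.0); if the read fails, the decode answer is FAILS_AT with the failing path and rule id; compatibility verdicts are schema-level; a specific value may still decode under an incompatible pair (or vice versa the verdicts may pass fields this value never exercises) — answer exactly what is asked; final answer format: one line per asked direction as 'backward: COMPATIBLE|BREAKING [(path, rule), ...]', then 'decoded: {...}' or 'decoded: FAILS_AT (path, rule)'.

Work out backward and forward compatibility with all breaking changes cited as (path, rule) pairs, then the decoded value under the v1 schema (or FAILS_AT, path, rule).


the writer's type comes first in each Invoice pair
backward for Invoice (reader v2, writer v1):
  status <- status (Priority -> Priority, writer required)
  codes <- codes (map<string, int32> -> map<string, int32>, writer optional)
  payload <- payload (bytes -> bytes, writer required)
  blob: no writer match
  retries <- retries (int32 -> float64, writer optional)
  weight <- weight (float64 -> float64, writer optional)
  R1 fires at blob
  R3 fires at retries
  => backward: BREAKING (2)
forward for Invoice (reader v1, writer v2):
  status <- status (Priority -> Priority, writer required)
  codes <- codes (map<string, int32> -> map<string, int32>, writer optional)
  payload <- payload (bytes -> bytes, writer required)
  retries <- retries (float64 -> int32, writer optional)
  weight <- weight (float64 -> float64, writer optional)
  writer blob: unknown to reader
  R3 fires at retries
  => forward: BREAKING (1)
decode walk for Invoice under reader schema v1:
  status := "ADMIN"
  codes := null (missing; optional => null)
  payload := 0xBEEF
  retries := null (missing; optional => null)
  weight := 1.5
  writer blob: no reader field; dropped
  => decoded: {"status": "ADMIN", "codes": null, "payload": 0xBEEF, "retries": null, "weight": 1.5}

backward: BREAKING [(blob, R1), (retries, R3)]; forward: BREAKING [(retries, R3)]; decoded: {"status": "ADMIN", "codes": null, "payload": 0xBEEF, "retries": null, "weight": 1.5}
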